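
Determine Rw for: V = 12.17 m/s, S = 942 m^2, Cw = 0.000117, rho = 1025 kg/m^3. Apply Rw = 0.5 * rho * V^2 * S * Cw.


Formula: Rw = 0.5 * rho * V^2 * S * Cw
Step 1 — V^2 = 12.17^2 = 148.1089
Step 2 — 0.5 * rho * V^2 = 0.5 * 1025 * 148.1089 = 75905.81125
Step 3 — Rw = 75905.81125 * 942 * 0.000117 ≈ 8365.9 N (5 s.f.)

8365.9 N


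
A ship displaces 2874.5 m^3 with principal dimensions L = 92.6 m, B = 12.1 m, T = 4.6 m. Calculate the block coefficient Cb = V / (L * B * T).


Formula: Cb = V / (L * B * T)
Step 1 — L * B * T = 92.6 * 12.1 * 4.6 = 5154.116 m^3
Step 2 — Cb = 2874.5 / 5154.116 ≈ 0.55771 (5 s.f.)

0.55771


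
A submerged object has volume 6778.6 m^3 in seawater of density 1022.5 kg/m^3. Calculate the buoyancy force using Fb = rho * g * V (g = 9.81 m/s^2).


Formula: Fb = rho * g * V
Substituting: Fb = 1022.5 * 9.81 * 6778.6
Intermediate: 1022.5 * 9.81 = 10030.725
Result: Fb = 10030.725 * 6778.6 ≈ 67994000 N (5 s.f.)

67994000 N


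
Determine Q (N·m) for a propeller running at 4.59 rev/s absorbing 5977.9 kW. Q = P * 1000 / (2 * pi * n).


Formula: Q = P_W / (2 * pi * n)
Step 1 — P_W = 5977.9 kW * 1000 = 5977900.0 W
Step 2 — 2 * pi * n = 2 * pi * 4.59 = 28.839821
Step 3 — Q = 5977900.0 / 28.839821 ≈ 207280 N·m (5 s.f.)

207280 N·m


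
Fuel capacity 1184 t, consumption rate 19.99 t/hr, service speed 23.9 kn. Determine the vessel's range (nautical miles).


Formula: endurance = fuel / rate; range = endurance * speed
Step 1 — endurance = 1184 / 19.99 = 59.2296 hours
Step 2 — range = 59.2296 * 23.9 ≈ 1415.6 nautical miles (5 s.f.)

1415.6 NM


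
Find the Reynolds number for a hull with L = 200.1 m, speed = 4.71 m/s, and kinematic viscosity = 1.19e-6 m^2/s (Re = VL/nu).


Formula: Re = V * L / nu
Step 1 — V * L = 4.71 * 200.1 = 942.471 m^2/s
Step 2 — Re = 942.471 / 1.19e-6 = 7.92e+08

7.92e+08


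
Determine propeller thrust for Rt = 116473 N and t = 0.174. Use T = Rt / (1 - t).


Formula: T = Rt / (1 - t)
Step 1 — (1 - t) = 1 - 0.174 = 0.826
Step 2 — T = 116473 / 0.826 ≈ 141010 N (5 s.f.)

141010 N


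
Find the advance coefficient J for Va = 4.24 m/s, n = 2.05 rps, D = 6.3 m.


Formula: J = Va / (n * D)
Step 1 — n * D = 2.05 * 6.3 = 12.915
Step 2 — J = 4.24 / 12.915 ≈ 0.32830 (5 s.f.)

0.32830


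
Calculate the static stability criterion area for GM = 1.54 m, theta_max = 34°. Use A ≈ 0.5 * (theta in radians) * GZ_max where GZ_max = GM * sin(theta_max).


Formula: GZ_max = GM * sin(theta); Area = 0.5 * theta_rad * GZ_max
Step 1 — GZ_max = 1.54 * sin(34°) = 1.54 * 0.559193 = 0.861157 m
Step 2 — theta_rad = 34 * pi/180 = 0.593412 rad
Step 3 — Area = 0.5 * 0.593412 * 0.861157 ≈ 0.25551 m·rad (5 s.f.)

0.25551 m·rad


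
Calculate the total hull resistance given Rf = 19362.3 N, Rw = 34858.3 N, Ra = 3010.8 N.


Formula: Rt = Rf + Rw + Ra
Substituting: Rt = 19362.3 + 34858.3 + 3010.8
Result: Rt = 57231.4 N

57231.4 N


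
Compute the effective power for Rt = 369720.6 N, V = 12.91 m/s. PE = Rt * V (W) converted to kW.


Formula: PE = Rt * V / 1000 (kW)
Step 1 — PE (W) = 369720.6 * 12.91 = 4773092.946 W
Step 2 — PE (kW) = 4773092.946 / 1000 ≈ 4773.1 kW (5 s.f.)

4773.1 kW


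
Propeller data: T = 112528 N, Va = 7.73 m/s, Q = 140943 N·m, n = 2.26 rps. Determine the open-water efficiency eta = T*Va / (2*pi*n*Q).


Formula: eta = T * Va / (2 * pi * n * Q)
Step 1 — numerator = T * Va = 112528 * 7.73 = 869841.44
Step 2 — 2 * pi * n = 2 * pi * 2.26 = 14.199999
Step 3 — denominator = 14.199999 * 140943 = 2001390.46
Step 4 — eta = 869841.44 / 2001390.46 ≈ 0.43462 (5 s.f.)

0.43462


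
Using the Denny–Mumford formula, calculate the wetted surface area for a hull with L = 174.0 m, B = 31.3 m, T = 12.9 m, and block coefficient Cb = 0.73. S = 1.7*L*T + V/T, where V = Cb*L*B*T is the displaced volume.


Formula: S = 1.7*L*T + V/T with V = Cb*L*B*T, i.e. S = L * (1.7*T + Cb*B)
Step 1 — 1.7*T = 1.7 * 12.9 = 21.93 m
Step 2 — Cb*B = 0.73 * 31.3 = 22.849 m
Step 3 — 1.7*T + Cb*B = 21.93 + 22.849 = 44.779 m
Step 4 — S = 174.0 * 44.779 ≈ 7791.5 m^2 (5 s.f.)

7791.5 m^2


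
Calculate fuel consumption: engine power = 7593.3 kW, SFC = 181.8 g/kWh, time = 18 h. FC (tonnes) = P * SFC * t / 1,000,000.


Formula: FC (tonnes) = P * SFC * t / 1,000,000
Step 1 — P * SFC * t = 7593.3 * 181.8 * 18 = 24848314.92 g
Step 2 — FC (tonnes) = 24848314.92 / 1,000,000 ≈ 24.848 tonnes (5 s.f.)

24.848 tonnes


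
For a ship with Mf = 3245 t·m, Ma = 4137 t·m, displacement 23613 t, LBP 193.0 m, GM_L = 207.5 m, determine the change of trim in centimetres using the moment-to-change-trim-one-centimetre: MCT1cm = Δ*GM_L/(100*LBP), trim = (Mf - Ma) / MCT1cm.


Formula: net trimming moment = Mf - Ma; MCT1cm = Δ*GM_L/(100*LBP); trim = net moment / MCT1cm
Step 1 — net trimming moment = 3245 - 4137 = -892 t·m
Step 2 — MCT1cm = 23613 * 207.5 / (100 * 193.0) = 253.8703 t·m/cm
Step 3 — trim = -892 / 253.8703 ≈ -3.5136 cm (5 s.f.)

-3.5136 cm


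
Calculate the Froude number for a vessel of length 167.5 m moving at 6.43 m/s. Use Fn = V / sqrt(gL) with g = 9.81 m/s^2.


Formula: Fn = V / sqrt(g * L)
Step 1 — g * L = 9.81 * 167.5 = 1643.175
Step 2 — sqrt(g * L) = sqrt(1643.175) = 40.536095
Step 3 — Fn = 6.43 / 40.536095 ≈ 0.15862 (5 s.f.)

0.15862


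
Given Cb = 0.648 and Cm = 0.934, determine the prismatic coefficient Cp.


Formula: Cp = Cb / Cm
Substituting: Cp = 0.648 / 0.934
Result: Cp ≈ 0.69379 (5 s.f.)

0.69379


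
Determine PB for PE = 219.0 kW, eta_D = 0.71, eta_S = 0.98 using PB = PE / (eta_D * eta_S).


Formula: PB = PE / (eta_D * eta_S)
Step 1 — combined efficiency = eta_D * eta_S = 0.71 * 0.98 = 0.6958
Step 2 — PB = 219.0 / 0.6958 ≈ 314.75 kW (5 s.f.)

314.75 kW


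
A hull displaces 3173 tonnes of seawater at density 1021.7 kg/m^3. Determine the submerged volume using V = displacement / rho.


Formula: V = mass / rho
Step 1 — convert tonnes to kg: 3173 t * 1000 = 3173000 kg
Step 2 — V = 3173000 / 1021.7 ≈ 3105.6 m^3 (5 s.f.)

3105.6 m^3


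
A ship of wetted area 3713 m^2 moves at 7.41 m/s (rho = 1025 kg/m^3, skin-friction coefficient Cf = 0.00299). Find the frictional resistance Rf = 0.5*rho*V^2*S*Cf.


Formula: Rf = 0.5 * rho * V^2 * S * Cf
Step 1 — V^2 = 7.41^2 = 54.9081
Step 2 — 0.5 * rho * V^2 = 0.5 * 1025 * 54.9081 = 28140.40125
Step 3 — Rf = 28140.40125 * 3713 * 0.00299 ≈ 312410 N (5 s.f.)

312410 N


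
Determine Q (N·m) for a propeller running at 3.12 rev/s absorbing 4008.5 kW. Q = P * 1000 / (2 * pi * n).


Formula: Q = P_W / (2 * pi * n)
Step 1 — P_W = 4008.5 kW * 1000 = 4008500.0 W
Step 2 — 2 * pi * n = 2 * pi * 3.12 = 19.603538
Step 3 — Q = 4008500.0 / 19.603538 ≈ 204480 N·m (5 s.f.)

204480 N·m


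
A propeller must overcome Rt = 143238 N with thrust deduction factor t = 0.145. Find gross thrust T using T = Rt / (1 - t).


Formula: T = Rt / (1 - t)
Step 1 — (1 - t) = 1 - 0.145 = 0.855
Step 2 — T = 143238 / 0.855 ≈ 167530 N (5 s.f.)

167530 N


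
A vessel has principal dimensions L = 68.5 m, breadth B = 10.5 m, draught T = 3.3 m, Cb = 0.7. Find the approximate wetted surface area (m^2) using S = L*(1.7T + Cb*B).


Formula: S = 1.7*L*T + V/T with V = Cb*L*B*T, i.e. S = L * (1.7*T + Cb*B)
Step 1 — 1.7*T = 1.7 * 3.3 = 5.61 m
Step 2 — Cb*B = 0.7 * 10.5 = 7.35 m
Step 3 — 1.7*T + Cb*B = 5.61 + 7.35 = 12.96 m
Step 4 — S = 68.5 * 12.96 ≈ 887.76 m^2 (5 s.f.)

887.76 m^2


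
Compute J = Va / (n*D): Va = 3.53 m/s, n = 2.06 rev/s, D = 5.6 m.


Formula: J = Va / (n * D)
Step 1 — n * D = 2.06 * 5.6 = 11.536
Step 2 — J = 3.53 / 11.536 ≈ 0.30600 (5 s.f.)

0.30600


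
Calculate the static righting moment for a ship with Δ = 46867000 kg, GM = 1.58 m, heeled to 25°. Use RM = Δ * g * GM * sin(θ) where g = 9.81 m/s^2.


Formula: GZ = GM * sin(theta); RM = disp * g * GZ
Step 1 — GZ = 1.58 * sin(25°) = 1.58 * 0.422618 = 0.667736 m
Step 2 — RM = 46867000 * 9.81 * 0.667736 ≈ 307000000 N·m (5 s.f.)

307000000 N·m


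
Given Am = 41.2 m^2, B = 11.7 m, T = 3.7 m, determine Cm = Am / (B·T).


Formula: Cm = Am / (B * T)
Step 1 — B * T = 11.7 * 3.7 = 43.29 m^2
Step 2 — Cm = 41.2 / 43.29 ≈ 0.95172 (5 s.f.)

0.95172


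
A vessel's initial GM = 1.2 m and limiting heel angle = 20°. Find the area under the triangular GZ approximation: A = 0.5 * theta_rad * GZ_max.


Formula: GZ_max = GM * sin(theta); Area = 0.5 * theta_rad * GZ_max
Step 1 — GZ_max = 1.2 * sin(20°) = 1.2 * 0.34202 = 0.410424 m
Step 2 — theta_rad = 20 * pi/180 = 0.349066 rad
Step 3 — Area = 0.5 * 0.349066 * 0.410424 ≈ 0.071633 m·rad (5 s.f.)

0.071633 m·rad


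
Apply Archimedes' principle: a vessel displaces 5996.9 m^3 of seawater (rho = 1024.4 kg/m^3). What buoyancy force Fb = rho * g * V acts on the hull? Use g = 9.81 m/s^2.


Formula: Fb = rho * g * V
Substituting: Fb = 1024.4 * 9.81 * 5996.9
Intermediate: 1024.4 * 9.81 = 10049.364
Result: Fb = 10049.364 * 5996.9 ≈ 60265000 N (5 s.f.)

60265000 N


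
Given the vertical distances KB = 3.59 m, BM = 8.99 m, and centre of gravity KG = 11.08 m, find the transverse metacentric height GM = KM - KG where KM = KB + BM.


Formula: GM = KB + BM - KG
Step 1 — KM = KB + BM = 3.59 + 8.99 = 12.58 m
Step 2 — GM = KM - KG = 12.58 - 11.08 = 1.5 m

1.5 m


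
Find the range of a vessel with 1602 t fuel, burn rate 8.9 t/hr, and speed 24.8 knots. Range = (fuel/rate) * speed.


Formula: endurance = fuel / rate; range = endurance * speed
Step 1 — endurance = 1602 / 8.9 = 180.0 hours
Step 2 — range = 180.0 * 24.8 ≈ 4464.0 nautical miles (5 s.f.)

4464.0 NM


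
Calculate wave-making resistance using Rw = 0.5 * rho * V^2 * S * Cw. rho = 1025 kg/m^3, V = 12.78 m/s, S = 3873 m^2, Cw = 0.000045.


Formula: Rw = 0.5 * rho * V^2 * S * Cw
Step 1 — V^2 = 12.78^2 = 163.3284
Step 2 — 0.5 * rho * V^2 = 0.5 * 1025 * 163.3284 = 83705.805
Step 3 — Rw = 83705.805 * 3873 * 0.000045 ≈ 14589 N (5 s.f.)

14589 N


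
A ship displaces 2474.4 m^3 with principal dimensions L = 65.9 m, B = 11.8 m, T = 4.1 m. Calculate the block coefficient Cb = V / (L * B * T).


Formula: Cb = V / (L * B * T)
Step 1 — L * B * T = 65.9 * 11.8 * 4.1 = 3188.242 m^3
Step 2 — Cb = 2474.4 / 3188.242 ≈ 0.77610 (5 s.f.)

0.77610


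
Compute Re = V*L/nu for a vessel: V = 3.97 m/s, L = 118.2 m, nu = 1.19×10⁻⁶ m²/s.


Formula: Re = V * L / nu
Step 1 — V * L = 3.97 * 118.2 = 469.254 m^2/s
Step 2 — Re = 469.254 / 1.19e-6 = 3.94e+08

3.94e+08


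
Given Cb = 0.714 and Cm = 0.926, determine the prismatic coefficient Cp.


Formula: Cp = Cb / Cm
Substituting: Cp = 0.714 / 0.926
Result: Cp ≈ 0.77106 (5 s.f.)

0.77106


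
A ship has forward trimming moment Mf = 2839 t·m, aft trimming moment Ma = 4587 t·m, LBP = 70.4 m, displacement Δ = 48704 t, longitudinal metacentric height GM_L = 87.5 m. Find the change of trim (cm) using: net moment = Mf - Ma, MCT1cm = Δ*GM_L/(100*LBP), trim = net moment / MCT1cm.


Formula: net trimming moment = Mf - Ma; MCT1cm = Δ*GM_L/(100*LBP); trim = net moment / MCT1cm
Step 1 — net trimming moment = 2839 - 4587 = -1748 t·m
Step 2 — MCT1cm = 48704 * 87.5 / (100 * 70.4) = 605.3409 t·m/cm
Step 3 — trim = -1748 / 605.3409 ≈ -2.8876 cm (5 s.f.)

-2.8876 cm


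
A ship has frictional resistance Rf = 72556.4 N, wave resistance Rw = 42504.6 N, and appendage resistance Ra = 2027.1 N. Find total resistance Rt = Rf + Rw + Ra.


Formula: Rt = Rf + Rw + Ra
Substituting: Rt = 72556.4 + 42504.6 + 2027.1
Result: Rt = 117088.1 N

117088.1 N


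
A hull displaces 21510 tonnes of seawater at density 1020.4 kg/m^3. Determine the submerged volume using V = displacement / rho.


Formula: V = mass / rho
Step 1 — convert tonnes to kg: 21510 t * 1000 = 21510000 kg
Step 2 — V = 21510000 / 1020.4 ≈ 21080 m^3 (5 s.f.)

21080 m^3


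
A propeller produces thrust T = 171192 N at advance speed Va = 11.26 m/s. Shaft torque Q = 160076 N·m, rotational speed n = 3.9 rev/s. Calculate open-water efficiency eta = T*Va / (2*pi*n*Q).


Formula: eta = T * Va / (2 * pi * n * Q)
Step 1 — numerator = T * Va = 171192 * 11.26 = 1927621.92
Step 2 — 2 * pi * n = 2 * pi * 3.9 = 24.504423
Step 3 — denominator = 24.504423 * 160076 = 3922570.02
Step 4 — eta = 1927621.92 / 3922570.02 ≈ 0.49142 (5 s.f.)

0.49142


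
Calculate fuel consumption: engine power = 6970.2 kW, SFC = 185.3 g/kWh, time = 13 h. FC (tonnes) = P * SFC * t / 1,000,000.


Formula: FC (tonnes) = P * SFC * t / 1,000,000
Step 1 — P * SFC * t = 6970.2 * 185.3 * 13 = 16790514.78 g
Step 2 — FC (tonnes) = 16790514.78 / 1,000,000 ≈ 16.791 tonnes (5 s.f.)

16.791 tonnes


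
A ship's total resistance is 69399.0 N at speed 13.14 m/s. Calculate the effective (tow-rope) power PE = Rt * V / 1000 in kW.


Formula: PE = Rt * V / 1000 (kW)
Step 1 — PE (W) = 69399.0 * 13.14 = 911902.86 W
Step 2 — PE (kW) = 911902.86 / 1000 ≈ 911.90 kW (5 s.f.)

911.90 kW


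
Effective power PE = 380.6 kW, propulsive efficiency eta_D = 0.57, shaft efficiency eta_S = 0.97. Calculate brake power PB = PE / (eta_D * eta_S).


Formula: PB = PE / (eta_D * eta_S)
Step 1 — combined efficiency = eta_D * eta_S = 0.57 * 0.97 = 0.5529
Step 2 — PB = 380.6 / 0.5529 ≈ 688.37 kW (5 s.f.)

688.37 kW


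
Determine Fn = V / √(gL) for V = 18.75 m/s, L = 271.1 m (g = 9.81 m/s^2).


Formula: Fn = V / sqrt(g * L)
Step 1 — g * L = 9.81 * 271.1 = 2659.491
Step 2 — sqrt(g * L) = sqrt(2659.491) = 51.570253
Step 3 — Fn = 18.75 / 51.570253 ≈ 0.36358 (5 s.f.)

0.36358


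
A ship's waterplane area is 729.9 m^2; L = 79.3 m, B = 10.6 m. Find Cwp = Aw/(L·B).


Formula: Cwp = Aw / (L * B)
Step 1 — L * B = 79.3 * 10.6 = 840.58 m^2
Step 2 — Cwp = 729.9 / 840.58 ≈ 0.86833 (5 s.f.)

0.86833


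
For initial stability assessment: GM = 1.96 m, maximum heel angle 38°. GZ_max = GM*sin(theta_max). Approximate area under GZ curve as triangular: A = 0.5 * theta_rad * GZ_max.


Formula: GZ_max = GM * sin(theta); Area = 0.5 * theta_rad * GZ_max
Step 1 — GZ_max = 1.96 * sin(38°) = 1.96 * 0.615661 = 1.206696 m
Step 2 — theta_rad = 38 * pi/180 = 0.663225 rad
Step 3 — Area = 0.5 * 0.663225 * 1.206696 ≈ 0.40016 m·rad (5 s.f.)

0.40016 m·rad


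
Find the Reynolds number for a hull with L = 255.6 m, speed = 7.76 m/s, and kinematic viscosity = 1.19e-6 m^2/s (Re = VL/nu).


Formula: Re = V * L / nu
Step 1 — V * L = 7.76 * 255.6 = 1983.456 m^2/s
Step 2 — Re = 1983.456 / 1.19e-6 = 1.67e+09

1.67e+09


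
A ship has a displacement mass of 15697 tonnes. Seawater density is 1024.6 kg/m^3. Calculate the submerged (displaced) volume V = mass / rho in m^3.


Formula: V = mass / rho
Step 1 — convert tonnes to kg: 15697 t * 1000 = 15697000 kg
Step 2 — V = 15697000 / 1024.6 ≈ 15320 m^3 (5 s.f.)

15320 m^3


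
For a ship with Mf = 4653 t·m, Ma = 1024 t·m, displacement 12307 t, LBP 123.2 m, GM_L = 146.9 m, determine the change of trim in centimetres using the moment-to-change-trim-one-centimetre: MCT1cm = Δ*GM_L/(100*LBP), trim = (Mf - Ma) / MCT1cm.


Formula: net trimming moment = Mf - Ma; MCT1cm = Δ*GM_L/(100*LBP); trim = net moment / MCT1cm
Step 1 — net trimming moment = 4653 - 1024 = 3629 t·m
Step 2 — MCT1cm = 12307 * 146.9 / (100 * 123.2) = 146.745 t·m/cm
Step 3 — trim = 3629 / 146.745 ≈ 24.730 cm (5 s.f.)

24.730 cm


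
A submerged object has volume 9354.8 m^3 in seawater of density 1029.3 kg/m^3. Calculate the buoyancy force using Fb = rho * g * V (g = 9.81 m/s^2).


Formula: Fb = rho * g * V
Substituting: Fb = 1029.3 * 9.81 * 9354.8
Intermediate: 1029.3 * 9.81 = 10097.433
Result: Fb = 10097.433 * 9354.8 ≈ 94459000 N (5 s.f.)

94459000 N


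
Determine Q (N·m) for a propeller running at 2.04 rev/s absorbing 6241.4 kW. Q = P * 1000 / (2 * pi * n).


Formula: Q = P_W / (2 * pi * n)
Step 1 — P_W = 6241.4 kW * 1000 = 6241400.0 W
Step 2 — 2 * pi * n = 2 * pi * 2.04 = 12.817698
Step 3 — Q = 6241400.0 / 12.817698 ≈ 486940 N·m (5 s.f.)

486940 N·m


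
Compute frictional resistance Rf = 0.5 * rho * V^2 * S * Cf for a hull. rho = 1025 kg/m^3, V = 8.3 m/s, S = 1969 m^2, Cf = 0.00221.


Formula: Rf = 0.5 * rho * V^2 * S * Cf
Step 1 — V^2 = 8.3^2 = 68.89
Step 2 — 0.5 * rho * V^2 = 0.5 * 1025 * 68.89 = 35306.125
Step 3 — Rf = 35306.125 * 1969 * 0.00221 ≈ 153630 N (5 s.f.)

153630 N


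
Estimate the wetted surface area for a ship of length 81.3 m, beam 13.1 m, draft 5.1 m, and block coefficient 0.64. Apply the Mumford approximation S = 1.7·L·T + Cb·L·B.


Formula: S = 1.7*L*T + V/T with V = Cb*L*B*T, i.e. S = L * (1.7*T + Cb*B)
Step 1 — 1.7*T = 1.7 * 5.1 = 8.67 m
Step 2 — Cb*B = 0.64 * 13.1 = 8.384 m
Step 3 — 1.7*T + Cb*B = 8.67 + 8.384 = 17.054 m
Step 4 — S = 81.3 * 17.054 ≈ 1386.5 m^2 (5 s.f.)

1386.5 m^2


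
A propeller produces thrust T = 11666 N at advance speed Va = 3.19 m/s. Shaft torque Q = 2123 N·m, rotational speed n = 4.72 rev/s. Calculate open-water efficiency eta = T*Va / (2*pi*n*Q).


Formula: eta = T * Va / (2 * pi * n * Q)
Step 1 — numerator = T * Va = 11666 * 3.19 = 37214.54
Step 2 — 2 * pi * n = 2 * pi * 4.72 = 29.656635
Step 3 — denominator = 29.656635 * 2123 = 62961.04
Step 4 — eta = 37214.54 / 62961.04 ≈ 0.59107 (5 s.f.)

0.59107


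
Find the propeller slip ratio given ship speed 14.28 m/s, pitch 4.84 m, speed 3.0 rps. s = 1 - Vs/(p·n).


Formula: s = 1 - Vs / (p * n)
Step 1 — p * n = 4.84 * 3.0 = 14.52
Step 2 — Vs / (p*n) = 14.28 / 14.52 = 0.983471 (6 d.p.)
Step 3 — s = 1 - 0.983471 = 0.016529

0.016529


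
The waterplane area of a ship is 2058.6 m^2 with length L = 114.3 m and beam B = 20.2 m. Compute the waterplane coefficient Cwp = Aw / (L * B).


Formula: Cwp = Aw / (L * B)
Step 1 — L * B = 114.3 * 20.2 = 2308.86 m^2
Step 2 — Cwp = 2058.6 / 2308.86 ≈ 0.89161 (5 s.f.)

0.89161


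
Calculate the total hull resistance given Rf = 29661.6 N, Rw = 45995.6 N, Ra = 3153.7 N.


Formula: Rt = Rf + Rw + Ra
Substituting: Rt = 29661.6 + 45995.6 + 3153.7
Result: Rt = 78810.9 N

78810.9 N


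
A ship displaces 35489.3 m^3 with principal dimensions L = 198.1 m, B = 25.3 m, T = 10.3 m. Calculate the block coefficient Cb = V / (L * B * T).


Formula: Cb = V / (L * B * T)
Step 1 — L * B * T = 198.1 * 25.3 * 10.3 = 51622.879 m^3
Step 2 — Cb = 35489.3 / 51622.879 ≈ 0.68747 (5 s.f.)

0.68747


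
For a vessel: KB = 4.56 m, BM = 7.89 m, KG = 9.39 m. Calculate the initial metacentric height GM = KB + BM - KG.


Formula: GM = KB + BM - KG
Step 1 — KM = KB + BM = 4.56 + 7.89 = 12.45 m
Step 2 — GM = KM - KG = 12.45 - 9.39 = 3.06 m

3.06 m


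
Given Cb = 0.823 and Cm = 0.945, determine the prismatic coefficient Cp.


Formula: Cp = Cb / Cm
Substituting: Cp = 0.823 / 0.945
Result: Cp ≈ 0.87090 (5 s.f.)

0.87090


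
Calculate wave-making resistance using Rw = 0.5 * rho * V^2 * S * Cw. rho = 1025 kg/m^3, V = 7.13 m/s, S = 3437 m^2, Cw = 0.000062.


Formula: Rw = 0.5 * rho * V^2 * S * Cw
Step 1 — V^2 = 7.13^2 = 50.8369
Step 2 — 0.5 * rho * V^2 = 0.5 * 1025 * 50.8369 = 26053.91125
Step 3 — Rw = 26053.91125 * 3437 * 0.000062 ≈ 5551.9 N (5 s.f.)

5551.9 N


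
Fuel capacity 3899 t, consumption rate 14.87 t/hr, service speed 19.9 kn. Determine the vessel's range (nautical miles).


Formula: endurance = fuel / rate; range = endurance * speed
Step 1 — endurance = 3899 / 14.87 = 262.2058 hours
Step 2 — range = 262.2058 * 19.9 ≈ 5217.9 nautical miles (5 s.f.)

5217.9 NM


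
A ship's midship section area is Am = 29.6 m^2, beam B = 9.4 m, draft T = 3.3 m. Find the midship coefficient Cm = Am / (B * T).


Formula: Cm = Am / (B * T)
Step 1 — B * T = 9.4 * 3.3 = 31.02 m^2
Step 2 — Cm = 29.6 / 31.02 ≈ 0.95422 (5 s.f.)

0.95422


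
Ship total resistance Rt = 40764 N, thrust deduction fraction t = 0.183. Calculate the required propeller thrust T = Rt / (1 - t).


Formula: T = Rt / (1 - t)
Step 1 — (1 - t) = 1 - 0.183 = 0.817
Step 2 — T = 40764 / 0.817 ≈ 49895 N (5 s.f.)

49895 N


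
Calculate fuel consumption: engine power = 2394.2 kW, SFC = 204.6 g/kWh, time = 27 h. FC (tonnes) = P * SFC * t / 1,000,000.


Formula: FC (tonnes) = P * SFC * t / 1,000,000
Step 1 — P * SFC * t = 2394.2 * 204.6 * 27 = 13226039.64 g
Step 2 — FC (tonnes) = 13226039.64 / 1,000,000 ≈ 13.226 tonnes (5 s.f.)

13.226 tonnes


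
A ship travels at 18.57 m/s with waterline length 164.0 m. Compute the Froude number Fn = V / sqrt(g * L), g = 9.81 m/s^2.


Formula: Fn = V / sqrt(g * L)
Step 1 — g * L = 9.81 * 164.0 = 1608.84
Step 2 — sqrt(g * L) = sqrt(1608.84) = 40.110348
Step 3 — Fn = 18.57 / 40.110348 ≈ 0.46297 (5 s.f.)

0.46297


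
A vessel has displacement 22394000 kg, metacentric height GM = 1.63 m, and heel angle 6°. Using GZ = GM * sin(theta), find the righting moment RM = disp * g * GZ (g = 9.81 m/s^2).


Formula: GZ = GM * sin(theta); RM = disp * g * GZ
Step 1 — GZ = 1.63 * sin(6°) = 1.63 * 0.104528 = 0.170381 m
Step 2 — RM = 22394000 * 9.81 * 0.170381 ≈ 37430000 N·m (5 s.f.)

37430000 N·m


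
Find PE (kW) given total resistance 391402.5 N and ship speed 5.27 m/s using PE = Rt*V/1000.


Formula: PE = Rt * V / 1000 (kW)
Step 1 — PE (W) = 391402.5 * 5.27 = 2062691.175 W
Step 2 — PE (kW) = 2062691.175 / 1000 ≈ 2062.7 kW (5 s.f.)

2062.7 kW


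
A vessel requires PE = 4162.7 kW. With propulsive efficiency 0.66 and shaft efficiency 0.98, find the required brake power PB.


Formula: PB = PE / (eta_D * eta_S)
Step 1 — combined efficiency = eta_D * eta_S = 0.66 * 0.98 = 0.6468
Step 2 — PB = 4162.7 / 0.6468 ≈ 6435.8 kW (5 s.f.)

6435.8 kW


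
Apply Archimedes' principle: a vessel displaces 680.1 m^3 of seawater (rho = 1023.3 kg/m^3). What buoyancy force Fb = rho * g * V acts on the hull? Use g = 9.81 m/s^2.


Formula: Fb = rho * g * V
Substituting: Fb = 1023.3 * 9.81 * 680.1
Intermediate: 1023.3 * 9.81 = 10038.573
Result: Fb = 10038.573 * 680.1 ≈ 6827200 N (5 s.f.)

6827200 N


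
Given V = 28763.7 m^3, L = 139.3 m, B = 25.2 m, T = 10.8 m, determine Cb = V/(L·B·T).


Formula: Cb = V / (L * B * T)
Step 1 — L * B * T = 139.3 * 25.2 * 10.8 = 37911.888 m^3
Step 2 — Cb = 28763.7 / 37911.888 ≈ 0.75870 (5 s.f.)

0.75870


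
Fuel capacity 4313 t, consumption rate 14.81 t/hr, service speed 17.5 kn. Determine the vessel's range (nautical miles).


Formula: endurance = fuel / rate; range = endurance * speed
Step 1 — endurance = 4313 / 14.81 = 291.2221 hours
Step 2 — range = 291.2221 * 17.5 ≈ 5096.4 nautical miles (5 s.f.)

5096.4 NM


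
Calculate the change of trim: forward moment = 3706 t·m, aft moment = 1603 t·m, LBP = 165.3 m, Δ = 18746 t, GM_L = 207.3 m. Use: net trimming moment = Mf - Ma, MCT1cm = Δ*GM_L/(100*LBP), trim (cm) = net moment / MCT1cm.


Formula: net trimming moment = Mf - Ma; MCT1cm = Δ*GM_L/(100*LBP); trim = net moment / MCT1cm
Step 1 — net trimming moment = 3706 - 1603 = 2103 t·m
Step 2 — MCT1cm = 18746 * 207.3 / (100 * 165.3) = 235.0905 t·m/cm
Step 3 — trim = 2103 / 235.0905 ≈ 8.9455 cm (5 s.f.)

8.9455 cm


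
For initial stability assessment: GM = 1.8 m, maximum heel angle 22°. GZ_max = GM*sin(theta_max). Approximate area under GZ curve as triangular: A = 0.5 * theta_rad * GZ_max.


Formula: GZ_max = GM * sin(theta); Area = 0.5 * theta_rad * GZ_max
Step 1 — GZ_max = 1.8 * sin(22°) = 1.8 * 0.374607 = 0.674293 m
Step 2 — theta_rad = 22 * pi/180 = 0.383972 rad
Step 3 — Area = 0.5 * 0.383972 * 0.674293 ≈ 0.12945 m·rad (5 s.f.)

0.12945 m·rad


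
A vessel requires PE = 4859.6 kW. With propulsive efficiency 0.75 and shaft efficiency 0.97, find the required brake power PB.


Formula: PB = PE / (eta_D * eta_S)
Step 1 — combined efficiency = eta_D * eta_S = 0.75 * 0.97 = 0.7275
Step 2 — PB = 4859.6 / 0.7275 ≈ 6679.9 kW (5 s.f.)

6679.9 kW


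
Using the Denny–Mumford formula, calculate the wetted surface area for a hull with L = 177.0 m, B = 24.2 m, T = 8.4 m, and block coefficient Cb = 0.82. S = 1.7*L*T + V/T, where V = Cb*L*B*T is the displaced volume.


Formula: S = 1.7*L*T + V/T with V = Cb*L*B*T, i.e. S = L * (1.7*T + Cb*B)
Step 1 — 1.7*T = 1.7 * 8.4 = 14.28 m
Step 2 — Cb*B = 0.82 * 24.2 = 19.844 m
Step 3 — 1.7*T + Cb*B = 14.28 + 19.844 = 34.124 m
Step 4 — S = 177.0 * 34.124 ≈ 6039.9 m^2 (5 s.f.)

6039.9 m^2


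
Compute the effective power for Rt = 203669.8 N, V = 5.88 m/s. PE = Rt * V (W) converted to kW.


Formula: PE = Rt * V / 1000 (kW)
Step 1 — PE (W) = 203669.8 * 5.88 = 1197578.424 W
Step 2 — PE (kW) = 1197578.424 / 1000 ≈ 1197.6 kW (5 s.f.)

1197.6 kW


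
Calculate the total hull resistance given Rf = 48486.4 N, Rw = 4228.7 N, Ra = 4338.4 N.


Formula: Rt = Rf + Rw + Ra
Substituting: Rt = 48486.4 + 4228.7 + 4338.4
Result: Rt = 57053.5 N

57053.5 N


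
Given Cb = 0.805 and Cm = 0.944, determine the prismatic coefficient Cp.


Formula: Cp = Cb / Cm
Substituting: Cp = 0.805 / 0.944
Result: Cp ≈ 0.85275 (5 s.f.)

0.85275


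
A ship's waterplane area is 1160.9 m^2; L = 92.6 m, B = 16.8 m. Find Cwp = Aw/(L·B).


Formula: Cwp = Aw / (L * B)
Step 1 — L * B = 92.6 * 16.8 = 1555.68 m^2
Step 2 — Cwp = 1160.9 / 1555.68 ≈ 0.74623 (5 s.f.)

0.74623


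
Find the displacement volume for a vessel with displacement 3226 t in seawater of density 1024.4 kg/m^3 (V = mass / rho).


Formula: V = mass / rho
Step 1 — convert tonnes to kg: 3226 t * 1000 = 3226000 kg
Step 2 — V = 3226000 / 1024.4 ≈ 3149.2 m^3 (5 s.f.)

3149.2 m^3


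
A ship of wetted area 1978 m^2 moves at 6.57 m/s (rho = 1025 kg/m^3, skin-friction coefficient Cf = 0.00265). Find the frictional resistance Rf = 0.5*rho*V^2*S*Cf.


Formula: Rf = 0.5 * rho * V^2 * S * Cf
Step 1 — V^2 = 6.57^2 = 43.1649
Step 2 — 0.5 * rho * V^2 = 0.5 * 1025 * 43.1649 = 22122.01125
Step 3 — Rf = 22122.01125 * 1978 * 0.00265 ≈ 115960 N (5 s.f.)

115960 N


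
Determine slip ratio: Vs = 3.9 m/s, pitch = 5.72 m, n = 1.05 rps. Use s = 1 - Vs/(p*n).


Formula: s = 1 - Vs / (p * n)
Step 1 — p * n = 5.72 * 1.05 = 6.006
Step 2 — Vs / (p*n) = 3.9 / 6.006 = 0.649351 (6 d.p.)
Step 3 — s = 1 - 0.649351 = 0.350649

0.350649


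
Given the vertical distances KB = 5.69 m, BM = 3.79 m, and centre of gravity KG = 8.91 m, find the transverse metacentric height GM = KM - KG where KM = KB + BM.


Formula: GM = KB + BM - KG
Step 1 — KM = KB + BM = 5.69 + 3.79 = 9.48 m
Step 2 — GM = KM - KG = 9.48 - 8.91 = 0.57 m

0.57 m


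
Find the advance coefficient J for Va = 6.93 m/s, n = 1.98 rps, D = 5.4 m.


Formula: J = Va / (n * D)
Step 1 — n * D = 1.98 * 5.4 = 10.692
Step 2 — J = 6.93 / 10.692 ≈ 0.64815 (5 s.f.)

0.64815


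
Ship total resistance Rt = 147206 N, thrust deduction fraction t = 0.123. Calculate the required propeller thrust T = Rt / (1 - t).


Formula: T = Rt / (1 - t)
Step 1 — (1 - t) = 1 - 0.123 = 0.877
Step 2 — T = 147206 / 0.877 ≈ 167850 N (5 s.f.)

167850 N


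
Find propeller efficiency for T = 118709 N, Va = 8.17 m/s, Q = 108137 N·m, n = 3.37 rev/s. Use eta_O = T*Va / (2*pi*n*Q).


Formula: eta = T * Va / (2 * pi * n * Q)
Step 1 — numerator = T * Va = 118709 * 8.17 = 969852.53
Step 2 — 2 * pi * n = 2 * pi * 3.37 = 21.174334
Step 3 — denominator = 21.174334 * 108137 = 2289728.96
Step 4 — eta = 969852.53 / 2289728.96 ≈ 0.42357 (5 s.f.)

0.42357


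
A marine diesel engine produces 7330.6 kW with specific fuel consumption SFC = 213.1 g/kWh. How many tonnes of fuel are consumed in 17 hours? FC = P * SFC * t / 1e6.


Formula: FC (tonnes) = P * SFC * t / 1,000,000
Step 1 — P * SFC * t = 7330.6 * 213.1 * 17 = 26556564.62 g
Step 2 — FC (tonnes) = 26556564.62 / 1,000,000 ≈ 26.557 tonnes (5 s.f.)

26.557 tonnes


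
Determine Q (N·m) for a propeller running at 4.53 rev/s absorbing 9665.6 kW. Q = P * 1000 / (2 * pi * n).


Formula: Q = P_W / (2 * pi * n)
Step 1 — P_W = 9665.6 kW * 1000 = 9665600.0 W
Step 2 — 2 * pi * n = 2 * pi * 4.53 = 28.462829
Step 3 — Q = 9665600.0 / 28.462829 ≈ 339590 N·m (5 s.f.)

339590 N·m


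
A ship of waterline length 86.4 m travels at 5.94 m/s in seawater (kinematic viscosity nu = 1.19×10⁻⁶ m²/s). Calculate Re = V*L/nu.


Formula: Re = V * L / nu
Step 1 — V * L = 5.94 * 86.4 = 513.216 m^2/s
Step 2 — Re = 513.216 / 1.19e-6 = 4.31e+08

4.31e+08


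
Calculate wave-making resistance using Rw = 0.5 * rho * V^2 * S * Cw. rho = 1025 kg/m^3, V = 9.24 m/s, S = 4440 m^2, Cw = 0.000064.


Formula: Rw = 0.5 * rho * V^2 * S * Cw
Step 1 — V^2 = 9.24^2 = 85.3776
Step 2 — 0.5 * rho * V^2 = 0.5 * 1025 * 85.3776 = 43756.02
Step 3 — Rw = 43756.02 * 4440 * 0.000064 ≈ 12434 N (5 s.f.)

12434 N


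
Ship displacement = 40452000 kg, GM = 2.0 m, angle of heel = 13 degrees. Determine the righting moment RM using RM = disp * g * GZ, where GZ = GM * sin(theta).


Formula: GZ = GM * sin(theta); RM = disp * g * GZ
Step 1 — GZ = 2.0 * sin(13°) = 2.0 * 0.224951 = 0.449902 m
Step 2 — RM = 40452000 * 9.81 * 0.449902 ≈ 178540000 N·m (5 s.f.)

178540000 N·m


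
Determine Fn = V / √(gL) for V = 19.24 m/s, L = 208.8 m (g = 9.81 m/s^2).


Formula: Fn = V / sqrt(g * L)
Step 1 — g * L = 9.81 * 208.8 = 2048.328
Step 2 — sqrt(g * L) = sqrt(2048.328) = 45.258458
Step 3 — Fn = 19.24 / 45.258458 ≈ 0.42511 (5 s.f.)

0.42511


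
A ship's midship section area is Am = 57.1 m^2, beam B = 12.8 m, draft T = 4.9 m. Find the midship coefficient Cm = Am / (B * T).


Formula: Cm = Am / (B * T)
Step 1 — B * T = 12.8 * 4.9 = 62.72 m^2
Step 2 — Cm = 57.1 / 62.72 ≈ 0.91040 (5 s.f.)

0.91040


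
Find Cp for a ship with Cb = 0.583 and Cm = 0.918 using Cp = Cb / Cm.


Formula: Cp = Cb / Cm
Substituting: Cp = 0.583 / 0.918
Result: Cp ≈ 0.63508 (5 s.f.)

0.63508


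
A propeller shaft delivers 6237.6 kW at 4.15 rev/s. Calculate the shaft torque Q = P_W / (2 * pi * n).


Formula: Q = P_W / (2 * pi * n)
Step 1 — P_W = 6237.6 kW * 1000 = 6237600.0 W
Step 2 — 2 * pi * n = 2 * pi * 4.15 = 26.075219
Step 3 — Q = 6237600.0 / 26.075219 ≈ 239220 N·m (5 s.f.)

239220 N·m


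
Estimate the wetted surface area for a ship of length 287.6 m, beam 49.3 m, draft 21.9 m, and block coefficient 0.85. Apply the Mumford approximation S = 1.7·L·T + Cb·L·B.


Formula: S = 1.7*L*T + V/T with V = Cb*L*B*T, i.e. S = L * (1.7*T + Cb*B)
Step 1 — 1.7*T = 1.7 * 21.9 = 37.23 m
Step 2 — Cb*B = 0.85 * 49.3 = 41.905 m
Step 3 — 1.7*T + Cb*B = 37.23 + 41.905 = 79.135 m
Step 4 — S = 287.6 * 79.135 ≈ 22759 m^2 (5 s.f.)

22759 m^2


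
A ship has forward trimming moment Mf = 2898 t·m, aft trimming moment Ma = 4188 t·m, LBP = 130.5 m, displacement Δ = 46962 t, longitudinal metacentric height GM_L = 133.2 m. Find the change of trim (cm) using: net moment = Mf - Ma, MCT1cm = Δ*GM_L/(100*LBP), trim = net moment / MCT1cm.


Formula: net trimming moment = Mf - Ma; MCT1cm = Δ*GM_L/(100*LBP); trim = net moment / MCT1cm
Step 1 — net trimming moment = 2898 - 4188 = -1290 t·m
Step 2 — MCT1cm = 46962 * 133.2 / (100 * 130.5) = 479.3363 t·m/cm
Step 3 — trim = -1290 / 479.3363 ≈ -2.6912 cm (5 s.f.)

-2.6912 cm


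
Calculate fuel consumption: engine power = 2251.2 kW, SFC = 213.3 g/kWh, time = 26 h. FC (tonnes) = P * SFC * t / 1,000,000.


Formula: FC (tonnes) = P * SFC * t / 1,000,000
Step 1 — P * SFC * t = 2251.2 * 213.3 * 26 = 12484704.96 g
Step 2 — FC (tonnes) = 12484704.96 / 1,000,000 ≈ 12.485 tonnes (5 s.f.)

12.485 tonnes


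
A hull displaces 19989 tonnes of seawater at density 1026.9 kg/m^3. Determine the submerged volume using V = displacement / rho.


Formula: V = mass / rho
Step 1 — convert tonnes to kg: 19989 t * 1000 = 19989000 kg
Step 2 — V = 19989000 / 1026.9 ≈ 19465 m^3 (5 s.f.)

19465 m^3


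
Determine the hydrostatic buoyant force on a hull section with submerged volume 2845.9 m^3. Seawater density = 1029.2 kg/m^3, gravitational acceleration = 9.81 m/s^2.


Formula: Fb = rho * g * V
Substituting: Fb = 1029.2 * 9.81 * 2845.9
Intermediate: 1029.2 * 9.81 = 10096.452
Result: Fb = 10096.452 * 2845.9 ≈ 28733000 N (5 s.f.)

28733000 N


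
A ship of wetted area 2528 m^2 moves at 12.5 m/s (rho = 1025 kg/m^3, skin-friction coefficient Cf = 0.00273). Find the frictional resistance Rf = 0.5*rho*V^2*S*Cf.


Formula: Rf = 0.5 * rho * V^2 * S * Cf
Step 1 — V^2 = 12.5^2 = 156.25
Step 2 — 0.5 * rho * V^2 = 0.5 * 1025 * 156.25 = 80078.125
Step 3 — Rf = 80078.125 * 2528 * 0.00273 ≈ 552650 N (5 s.f.)

552650 N


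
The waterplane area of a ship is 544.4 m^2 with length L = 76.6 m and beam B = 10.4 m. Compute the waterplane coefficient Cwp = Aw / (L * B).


Formula: Cwp = Aw / (L * B)
Step 1 — L * B = 76.6 * 10.4 = 796.64 m^2
Step 2 — Cwp = 544.4 / 796.64 ≈ 0.68337 (5 s.f.)

0.68337


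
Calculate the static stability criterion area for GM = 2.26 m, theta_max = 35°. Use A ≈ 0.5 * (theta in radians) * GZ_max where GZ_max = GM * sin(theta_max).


Formula: GZ_max = GM * sin(theta); Area = 0.5 * theta_rad * GZ_max
Step 1 — GZ_max = 2.26 * sin(35°) = 2.26 * 0.573576 = 1.296282 m
Step 2 — theta_rad = 35 * pi/180 = 0.610865 rad
Step 3 — Area = 0.5 * 0.610865 * 1.296282 ≈ 0.39593 m·rad (5 s.f.)

0.39593 m·rad


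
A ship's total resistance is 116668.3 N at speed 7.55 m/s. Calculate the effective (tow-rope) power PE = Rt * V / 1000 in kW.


Formula: PE = Rt * V / 1000 (kW)
Step 1 — PE (W) = 116668.3 * 7.55 = 880845.665 W
Step 2 — PE (kW) = 880845.665 / 1000 ≈ 880.85 kW (5 s.f.)

880.85 kW


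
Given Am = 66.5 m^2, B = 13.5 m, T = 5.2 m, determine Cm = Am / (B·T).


Formula: Cm = Am / (B * T)
Step 1 — B * T = 13.5 * 5.2 = 70.2 m^2
Step 2 — Cm = 66.5 / 70.2 ≈ 0.94729 (5 s.f.)

0.94729


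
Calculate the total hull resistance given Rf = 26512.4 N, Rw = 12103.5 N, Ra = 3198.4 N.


Formula: Rt = Rf + Rw + Ra
Substituting: Rt = 26512.4 + 12103.5 + 3198.4
Result: Rt = 41814.3 N

41814.3 N


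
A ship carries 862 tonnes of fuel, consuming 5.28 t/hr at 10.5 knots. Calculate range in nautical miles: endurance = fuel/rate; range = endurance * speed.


Formula: endurance = fuel / rate; range = endurance * speed
Step 1 — endurance = 862 / 5.28 = 163.2576 hours
Step 2 — range = 163.2576 * 10.5 ≈ 1714.2 nautical miles (5 s.f.)

1714.2 NM


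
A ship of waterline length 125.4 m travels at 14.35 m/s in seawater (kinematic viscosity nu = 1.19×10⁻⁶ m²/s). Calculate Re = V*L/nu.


Formula: Re = V * L / nu
Step 1 — V * L = 14.35 * 125.4 = 1799.49 m^2/s
Step 2 — Re = 1799.49 / 1.19e-6 = 1.51e+09

1.51e+09


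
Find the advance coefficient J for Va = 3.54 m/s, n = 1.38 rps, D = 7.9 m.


Formula: J = Va / (n * D)
Step 1 — n * D = 1.38 * 7.9 = 10.902
Step 2 — J = 3.54 / 10.902 ≈ 0.32471 (5 s.f.)

0.32471


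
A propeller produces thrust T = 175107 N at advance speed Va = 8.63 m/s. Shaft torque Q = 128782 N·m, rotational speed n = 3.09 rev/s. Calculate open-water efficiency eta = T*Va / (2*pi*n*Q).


Formula: eta = T * Va / (2 * pi * n * Q)
Step 1 — numerator = T * Va = 175107 * 8.63 = 1511173.41
Step 2 — 2 * pi * n = 2 * pi * 3.09 = 19.415043
Step 3 — denominator = 19.415043 * 128782 = 2500308.07
Step 4 — eta = 1511173.41 / 2500308.07 ≈ 0.60439 (5 s.f.)

0.60439


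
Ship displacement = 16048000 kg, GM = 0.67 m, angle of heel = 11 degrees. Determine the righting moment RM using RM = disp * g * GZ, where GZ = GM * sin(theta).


Formula: GZ = GM * sin(theta); RM = disp * g * GZ
Step 1 — GZ = 0.67 * sin(11°) = 0.67 * 0.190809 = 0.127842 m
Step 2 — RM = 16048000 * 9.81 * 0.127842 ≈ 20126000 N·m (5 s.f.)

20126000 N·m


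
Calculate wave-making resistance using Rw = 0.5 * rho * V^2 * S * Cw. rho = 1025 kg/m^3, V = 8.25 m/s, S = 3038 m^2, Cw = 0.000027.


Formula: Rw = 0.5 * rho * V^2 * S * Cw
Step 1 — V^2 = 8.25^2 = 68.0625
Step 2 — 0.5 * rho * V^2 = 0.5 * 1025 * 68.0625 = 34882.03125
Step 3 — Rw = 34882.03125 * 3038 * 0.000027 ≈ 2861.2 N (5 s.f.)

2861.2 N


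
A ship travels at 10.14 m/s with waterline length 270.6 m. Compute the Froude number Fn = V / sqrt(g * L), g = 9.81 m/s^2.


Formula: Fn = V / sqrt(g * L)
Step 1 — g * L = 9.81 * 270.6 = 2654.586
Step 2 — sqrt(g * L) = sqrt(2654.586) = 51.522675
Step 3 — Fn = 10.14 / 51.522675 ≈ 0.19681 (5 s.f.)

0.19681


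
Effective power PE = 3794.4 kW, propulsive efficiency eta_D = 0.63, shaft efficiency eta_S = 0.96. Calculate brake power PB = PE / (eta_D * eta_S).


Formula: PB = PE / (eta_D * eta_S)
Step 1 — combined efficiency = eta_D * eta_S = 0.63 * 0.96 = 0.6048
Step 2 — PB = 3794.4 / 0.6048 ≈ 6273.8 kW (5 s.f.)

6273.8 kW


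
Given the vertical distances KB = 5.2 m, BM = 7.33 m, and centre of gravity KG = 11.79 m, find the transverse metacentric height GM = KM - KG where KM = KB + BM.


Formula: GM = KB + BM - KG
Step 1 — KM = KB + BM = 5.2 + 7.33 = 12.53 m
Step 2 — GM = KM - KG = 12.53 - 11.79 = 0.74 m

0.74 m


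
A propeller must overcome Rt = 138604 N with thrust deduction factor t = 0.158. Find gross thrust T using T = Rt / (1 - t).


Formula: T = Rt / (1 - t)
Step 1 — (1 - t) = 1 - 0.158 = 0.842
Step 2 — T = 138604 / 0.842 ≈ 164610 N (5 s.f.)

164610 N


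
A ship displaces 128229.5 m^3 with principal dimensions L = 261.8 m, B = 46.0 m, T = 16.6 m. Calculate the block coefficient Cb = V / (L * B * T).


Formula: Cb = V / (L * B * T)
Step 1 — L * B * T = 261.8 * 46.0 * 16.6 = 199910.48 m^3
Step 2 — Cb = 128229.5 / 199910.48 ≈ 0.64143 (5 s.f.)

0.64143


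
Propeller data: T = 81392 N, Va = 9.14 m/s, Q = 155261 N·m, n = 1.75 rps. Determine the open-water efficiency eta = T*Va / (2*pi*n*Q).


Formula: eta = T * Va / (2 * pi * n * Q)
Step 1 — numerator = T * Va = 81392 * 9.14 = 743922.88
Step 2 — 2 * pi * n = 2 * pi * 1.75 = 10.995574
Step 3 — denominator = 10.995574 * 155261 = 1707183.81
Step 4 — eta = 743922.88 / 1707183.81 ≈ 0.43576 (5 s.f.)

0.43576


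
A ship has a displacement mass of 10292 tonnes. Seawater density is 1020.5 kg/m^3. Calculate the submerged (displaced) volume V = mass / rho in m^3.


Formula: V = mass / rho
Step 1 — convert tonnes to kg: 10292 t * 1000 = 10292000 kg
Step 2 — V = 10292000 / 1020.5 ≈ 10085 m^3 (5 s.f.)

10085 m^3


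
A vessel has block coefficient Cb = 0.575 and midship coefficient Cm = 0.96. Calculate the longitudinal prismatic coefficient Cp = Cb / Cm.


Formula: Cp = Cb / Cm
Substituting: Cp = 0.575 / 0.96
Result: Cp ≈ 0.59896 (5 s.f.)

0.59896


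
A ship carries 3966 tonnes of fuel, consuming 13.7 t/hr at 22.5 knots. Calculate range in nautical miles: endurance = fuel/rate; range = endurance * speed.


Formula: endurance = fuel / rate; range = endurance * speed
Step 1 — endurance = 3966 / 13.7 = 289.4891 hours
Step 2 — range = 289.4891 * 22.5 ≈ 6513.5 nautical miles (5 s.f.)

6513.5 NM


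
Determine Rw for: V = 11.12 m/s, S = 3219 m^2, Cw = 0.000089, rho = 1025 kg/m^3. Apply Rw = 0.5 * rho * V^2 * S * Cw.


Formula: Rw = 0.5 * rho * V^2 * S * Cw
Step 1 — V^2 = 11.12^2 = 123.6544
Step 2 — 0.5 * rho * V^2 = 0.5 * 1025 * 123.6544 = 63372.88
Step 3 — Rw = 63372.88 * 3219 * 0.000089 ≈ 18156 N (5 s.f.)

18156 N


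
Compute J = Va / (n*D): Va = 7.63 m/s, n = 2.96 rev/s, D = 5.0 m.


Formula: J = Va / (n * D)
Step 1 — n * D = 2.96 * 5.0 = 14.8
Step 2 — J = 7.63 / 14.8 ≈ 0.51554 (5 s.f.)

0.51554


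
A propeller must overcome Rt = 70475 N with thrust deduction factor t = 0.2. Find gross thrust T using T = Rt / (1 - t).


Formula: T = Rt / (1 - t)
Step 1 — (1 - t) = 1 - 0.2 = 0.8
Step 2 — T = 70475 / 0.8 ≈ 88094 N (5 s.f.)

88094 N


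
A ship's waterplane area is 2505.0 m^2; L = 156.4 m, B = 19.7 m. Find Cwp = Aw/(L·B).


Formula: Cwp = Aw / (L * B)
Step 1 — L * B = 156.4 * 19.7 = 3081.08 m^2
Step 2 — Cwp = 2505.0 / 3081.08 ≈ 0.81303 (5 s.f.)

0.81303
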